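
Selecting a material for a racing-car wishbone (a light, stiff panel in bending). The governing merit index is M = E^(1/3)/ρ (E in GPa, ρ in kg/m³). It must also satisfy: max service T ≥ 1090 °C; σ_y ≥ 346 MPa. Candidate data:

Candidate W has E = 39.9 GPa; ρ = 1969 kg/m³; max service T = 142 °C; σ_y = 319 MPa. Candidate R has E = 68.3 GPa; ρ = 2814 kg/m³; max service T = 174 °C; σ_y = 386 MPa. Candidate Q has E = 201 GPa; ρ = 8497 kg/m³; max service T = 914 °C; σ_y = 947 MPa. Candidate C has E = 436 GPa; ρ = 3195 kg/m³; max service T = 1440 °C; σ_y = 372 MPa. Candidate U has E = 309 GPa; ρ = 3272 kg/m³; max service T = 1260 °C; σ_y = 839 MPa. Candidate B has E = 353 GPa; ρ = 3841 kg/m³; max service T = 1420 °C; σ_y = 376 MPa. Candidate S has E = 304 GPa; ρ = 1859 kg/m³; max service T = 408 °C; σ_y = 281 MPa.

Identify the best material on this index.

candidate C

Screen on constraints: max service T ≥ 1090 °C; σ_y ≥ 346 MPa. Survivors: candidate C, candidate U, candidate B.
Per-candidate index values:
  candidate C: M = 2.37×10⁻³
  candidate U: M = 2.07×10⁻³
  candidate B: M = 1.84×10⁻³
The maximum is for candidate C.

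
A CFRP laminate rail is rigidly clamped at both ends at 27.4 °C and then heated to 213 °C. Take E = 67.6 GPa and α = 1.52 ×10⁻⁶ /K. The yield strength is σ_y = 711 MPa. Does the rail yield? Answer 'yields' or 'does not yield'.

does not yield

ΔT = 185.6 K. Constrained thermal stress σ = E·α·ΔT = 67.60×10³ MPa × 1.52×10⁻⁶ × 185.6 = 19.1 MPa (compressive).
Compare to σ_y = 711 MPa: σ < σ_y, so it does not yield.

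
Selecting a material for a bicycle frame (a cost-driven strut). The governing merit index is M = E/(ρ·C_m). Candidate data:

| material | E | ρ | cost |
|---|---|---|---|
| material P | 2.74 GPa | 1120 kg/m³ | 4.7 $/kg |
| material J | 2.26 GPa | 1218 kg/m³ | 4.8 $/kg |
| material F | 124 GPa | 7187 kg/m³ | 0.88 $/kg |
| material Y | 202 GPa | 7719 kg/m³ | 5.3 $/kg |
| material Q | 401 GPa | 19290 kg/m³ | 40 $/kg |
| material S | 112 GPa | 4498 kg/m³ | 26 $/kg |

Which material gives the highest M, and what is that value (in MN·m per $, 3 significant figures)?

material F, M = 19.6 MN·m per $

Computing M directly (units already consistent):
  material F: M = 19.6 MN·m per $
  material Y: M = 4.94 MN·m per $
  material S: M = 0.958 MN·m per $
  material P: M = 0.521 MN·m per $
  material Q: M = 0.520 MN·m per $
  material J: M = 0.387 MN·m per $
Material F has the largest M.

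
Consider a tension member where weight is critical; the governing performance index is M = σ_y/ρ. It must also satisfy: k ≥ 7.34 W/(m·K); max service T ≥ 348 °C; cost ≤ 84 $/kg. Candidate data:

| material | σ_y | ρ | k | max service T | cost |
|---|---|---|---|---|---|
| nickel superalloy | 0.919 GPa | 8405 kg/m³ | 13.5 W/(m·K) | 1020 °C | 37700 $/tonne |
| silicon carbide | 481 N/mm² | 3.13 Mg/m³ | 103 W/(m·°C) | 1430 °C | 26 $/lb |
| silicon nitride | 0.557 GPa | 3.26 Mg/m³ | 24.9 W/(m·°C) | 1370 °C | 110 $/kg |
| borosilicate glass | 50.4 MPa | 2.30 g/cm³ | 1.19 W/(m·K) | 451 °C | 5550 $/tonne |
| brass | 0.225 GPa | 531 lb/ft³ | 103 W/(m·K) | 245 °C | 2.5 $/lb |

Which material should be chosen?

silicon carbide

Screen on constraints: k ≥ 7.34 W/(m·K); max service T ≥ 348 °C; cost ≤ 84 $/kg. Survivors: nickel superalloy, silicon carbide.
In SI units:
  nickel superalloy: σ_y = 919.0 MPa, ρ = 8405 kg/m³
  silicon carbide: σ_y = 481.0 MPa, ρ = 3130 kg/m³
  silicon carbide: M = 154 kN·m/kg
  nickel superalloy: M = 109 kN·m/kg
The maximum is for silicon carbide.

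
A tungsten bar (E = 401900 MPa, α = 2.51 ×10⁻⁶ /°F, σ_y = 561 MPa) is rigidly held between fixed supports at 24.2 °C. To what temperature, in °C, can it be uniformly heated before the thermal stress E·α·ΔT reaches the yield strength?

333 °C

E = 401900 MPa = 401.9 GPa.
α = 2.51×10⁻⁶/°F × 9/5 = 4.52×10⁻⁶/K.
E·α·ΔT = 561.0 MPa ⇒ ΔT = 561.0 / (401.9×10³ × 4.52×10⁻⁶) = 309.0 K.
T = 24.2 + 309.0 = 333.2 °C.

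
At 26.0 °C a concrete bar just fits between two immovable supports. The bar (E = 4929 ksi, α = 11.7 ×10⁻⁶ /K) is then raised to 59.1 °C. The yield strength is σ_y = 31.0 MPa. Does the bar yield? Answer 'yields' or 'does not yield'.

E = 4929 ksi = 33.98 GPa.
ΔT = 33.10 K. Constrained thermal stress σ = E·α·ΔT = 33.98×10³ MPa × 11.7×10⁻⁶ × 33.10 = 13.2 MPa (compressive).
Compare to σ_y = 31.0 MPa: σ < σ_y, so it does not yield.

does not yield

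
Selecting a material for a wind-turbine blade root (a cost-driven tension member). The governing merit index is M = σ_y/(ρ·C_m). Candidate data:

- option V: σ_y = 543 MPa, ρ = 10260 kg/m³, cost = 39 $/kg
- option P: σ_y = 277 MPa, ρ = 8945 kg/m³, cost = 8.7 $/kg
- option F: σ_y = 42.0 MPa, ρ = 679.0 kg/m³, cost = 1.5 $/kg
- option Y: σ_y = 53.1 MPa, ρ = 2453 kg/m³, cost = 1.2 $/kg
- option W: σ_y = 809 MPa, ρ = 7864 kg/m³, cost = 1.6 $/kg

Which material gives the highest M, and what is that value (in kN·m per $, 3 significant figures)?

option W, M = 64.3 kN·m per $

Evaluate M for each candidate:
  option W: M = 64.3 kN·m per $
  option F: M = 41.2 kN·m per $
  option Y: M = 18.0 kN·m per $
  option P: M = 3.56 kN·m per $
  option V: M = 1.36 kN·m per $
The maximum is for option W.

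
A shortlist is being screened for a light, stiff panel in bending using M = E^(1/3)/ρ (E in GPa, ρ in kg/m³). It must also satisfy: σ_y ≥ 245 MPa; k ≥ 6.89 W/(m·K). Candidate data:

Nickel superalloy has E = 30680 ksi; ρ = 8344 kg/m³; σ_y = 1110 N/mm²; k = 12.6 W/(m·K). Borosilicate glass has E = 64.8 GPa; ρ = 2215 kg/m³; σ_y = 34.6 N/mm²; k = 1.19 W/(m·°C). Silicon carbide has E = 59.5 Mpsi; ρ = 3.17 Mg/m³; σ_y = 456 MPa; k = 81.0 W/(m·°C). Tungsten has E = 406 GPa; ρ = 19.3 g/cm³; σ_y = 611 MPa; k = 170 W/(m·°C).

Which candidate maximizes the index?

Screen on constraints: σ_y ≥ 245 MPa; k ≥ 6.89 W/(m·K). Survivors: nickel superalloy, silicon carbide, tungsten.
After converting to SI:
  nickel superalloy: E = 211.5 GPa, ρ = 8344 kg/m³
  silicon carbide: E = 410.2 GPa, ρ = 3170 kg/m³
  tungsten: E = 406.0 GPa, ρ = 19300 kg/m³
  silicon carbide: M = 2.34×10⁻³
  nickel superalloy: M = 0.714×10⁻³
  tungsten: M = 0.384×10⁻³
Highest index: silicon carbide.

silicon carbide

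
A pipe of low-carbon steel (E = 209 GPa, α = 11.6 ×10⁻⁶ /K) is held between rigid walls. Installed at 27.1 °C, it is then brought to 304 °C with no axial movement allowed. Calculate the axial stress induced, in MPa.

671 MPa

ΔT = 276.9 K. Constrained thermal stress σ = E·α·ΔT = 209.0×10³ MPa × 11.6×10⁻⁶ × 276.9 = 671 MPa (compressive).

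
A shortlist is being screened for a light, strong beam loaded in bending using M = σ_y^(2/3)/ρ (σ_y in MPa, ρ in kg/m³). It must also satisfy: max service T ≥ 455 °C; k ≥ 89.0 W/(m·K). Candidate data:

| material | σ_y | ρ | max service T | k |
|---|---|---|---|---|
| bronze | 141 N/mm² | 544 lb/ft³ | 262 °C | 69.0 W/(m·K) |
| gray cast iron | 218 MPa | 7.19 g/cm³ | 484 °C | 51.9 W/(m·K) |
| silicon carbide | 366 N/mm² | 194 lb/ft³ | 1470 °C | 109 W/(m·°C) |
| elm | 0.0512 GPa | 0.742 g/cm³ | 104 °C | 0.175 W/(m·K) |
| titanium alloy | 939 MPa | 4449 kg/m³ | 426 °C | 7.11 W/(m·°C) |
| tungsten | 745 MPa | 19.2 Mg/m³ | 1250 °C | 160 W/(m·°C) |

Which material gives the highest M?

Screen on constraints: max service T ≥ 455 °C; k ≥ 89.0 W/(m·K). Survivors: silicon carbide, tungsten.
Normalizing units and computing the index:
  silicon carbide: σ_y = 366.0 MPa, ρ = 3108 kg/m³
  tungsten: σ_y = 745.0 MPa, ρ = 19200 kg/m³
  silicon carbide: M = 16.5×10⁻³
  tungsten: M = 4.28×10⁻³
Silicon carbide ranks first.

silicon carbide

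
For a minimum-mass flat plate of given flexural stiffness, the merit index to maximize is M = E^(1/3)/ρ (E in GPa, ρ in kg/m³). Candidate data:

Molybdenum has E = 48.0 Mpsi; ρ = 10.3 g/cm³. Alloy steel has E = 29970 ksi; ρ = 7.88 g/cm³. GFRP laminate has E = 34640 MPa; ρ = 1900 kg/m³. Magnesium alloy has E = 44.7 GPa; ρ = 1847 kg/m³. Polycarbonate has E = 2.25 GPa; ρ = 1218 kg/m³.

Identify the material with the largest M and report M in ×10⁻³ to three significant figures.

magnesium alloy, M = 1.92×10⁻³

Putting every candidate on a common basis:
  molybdenum: E = 330.9 GPa, ρ = 10300 kg/m³
  alloy steel: E = 206.6 GPa, ρ = 7880 kg/m³
  GFRP laminate: E = 34.64 GPa, ρ = 1900 kg/m³
  magnesium alloy: E = 44.70 GPa, ρ = 1847 kg/m³
  polycarbonate: E = 2.250 GPa, ρ = 1218 kg/m³
  magnesium alloy: M = 1.92×10⁻³
  GFRP laminate: M = 1.72×10⁻³
  polycarbonate: M = 1.08×10⁻³
  alloy steel: M = 0.750×10⁻³
  molybdenum: M = 0.672×10⁻³
Magnesium alloy has the largest M.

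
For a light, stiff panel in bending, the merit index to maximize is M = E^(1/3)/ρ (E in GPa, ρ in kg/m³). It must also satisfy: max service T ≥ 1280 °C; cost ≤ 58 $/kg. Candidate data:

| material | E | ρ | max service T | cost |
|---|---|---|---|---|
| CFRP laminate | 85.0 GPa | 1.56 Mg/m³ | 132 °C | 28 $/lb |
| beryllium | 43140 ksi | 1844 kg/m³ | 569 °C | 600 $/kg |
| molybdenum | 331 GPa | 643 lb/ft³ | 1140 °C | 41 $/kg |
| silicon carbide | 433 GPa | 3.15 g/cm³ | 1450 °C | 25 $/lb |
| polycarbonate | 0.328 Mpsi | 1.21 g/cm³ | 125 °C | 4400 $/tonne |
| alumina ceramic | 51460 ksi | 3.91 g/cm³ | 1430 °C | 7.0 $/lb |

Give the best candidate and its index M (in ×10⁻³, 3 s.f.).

silicon carbide, M = 2.40×10⁻³

Screen on constraints: max service T ≥ 1280 °C; cost ≤ 58 $/kg. Survivors: silicon carbide, alumina ceramic.
Convert each candidate to consistent units, then evaluate M:
  silicon carbide: E = 433.0 GPa, ρ = 3150 kg/m³
  alumina ceramic: E = 354.8 GPa, ρ = 3910 kg/m³
  silicon carbide: M = 2.40×10⁻³
  alumina ceramic: M = 1.81×10⁻³
Silicon carbide ranks first.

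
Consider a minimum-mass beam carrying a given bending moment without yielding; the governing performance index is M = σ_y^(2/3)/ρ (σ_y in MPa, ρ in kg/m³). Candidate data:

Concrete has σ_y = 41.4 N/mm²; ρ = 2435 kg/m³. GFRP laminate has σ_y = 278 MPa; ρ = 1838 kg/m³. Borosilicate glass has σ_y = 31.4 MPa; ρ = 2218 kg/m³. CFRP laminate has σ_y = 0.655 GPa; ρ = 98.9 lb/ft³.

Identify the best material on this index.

CFRP laminate

Convert each candidate to consistent units, then evaluate M:
  concrete: σ_y = 41.40 MPa, ρ = 2435 kg/m³
  GFRP laminate: σ_y = 278.0 MPa, ρ = 1838 kg/m³
  borosilicate glass: σ_y = 31.40 MPa, ρ = 2218 kg/m³
  CFRP laminate: σ_y = 655.0 MPa, ρ = 1584 kg/m³
  CFRP laminate: M = 47.6×10⁻³
  GFRP laminate: M = 23.2×10⁻³
  concrete: M = 4.91×10⁻³
  borosilicate glass: M = 4.49×10⁻³
CFRP laminate ranks first.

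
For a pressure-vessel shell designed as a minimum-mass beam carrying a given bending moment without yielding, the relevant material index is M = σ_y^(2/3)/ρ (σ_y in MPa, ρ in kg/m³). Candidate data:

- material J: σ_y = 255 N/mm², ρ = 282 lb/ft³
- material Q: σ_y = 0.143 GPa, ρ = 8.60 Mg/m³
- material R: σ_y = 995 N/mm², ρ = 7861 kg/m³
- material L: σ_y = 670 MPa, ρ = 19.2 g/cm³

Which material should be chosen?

Putting every candidate on a common basis:
  material J: σ_y = 255.0 MPa, ρ = 4517 kg/m³
  material Q: σ_y = 143.0 MPa, ρ = 8600 kg/m³
  material R: σ_y = 995.0 MPa, ρ = 7861 kg/m³
  material L: σ_y = 670.0 MPa, ρ = 19200 kg/m³
  material R: M = 12.7×10⁻³
  material J: M = 8.90×10⁻³
  material L: M = 3.99×10⁻³
  material Q: M = 3.18×10⁻³
Material R has the largest M.

material R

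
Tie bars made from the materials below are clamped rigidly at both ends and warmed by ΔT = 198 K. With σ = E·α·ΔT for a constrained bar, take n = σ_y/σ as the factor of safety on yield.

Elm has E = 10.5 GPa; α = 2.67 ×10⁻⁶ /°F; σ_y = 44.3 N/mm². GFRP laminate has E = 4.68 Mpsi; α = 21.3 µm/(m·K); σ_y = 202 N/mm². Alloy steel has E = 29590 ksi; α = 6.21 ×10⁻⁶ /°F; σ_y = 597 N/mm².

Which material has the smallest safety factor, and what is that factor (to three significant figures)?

In consistent units (E in GPa, α in ×10⁻⁶/K, σ_y in MPa):
  elm: E = 10.50, α = 4.81, σ_y = 44.30 → σ = 9.99 MPa, n = 4.43
  GFRP laminate: E = 32.27, α = 21.3, σ_y = 202.0 → σ = 136 MPa, n = 1.48
  alloy steel: E = 204.0, α = 11.2, σ_y = 597.0 → σ = 452 MPa, n = 1.32
Smallest n: alloy steel with n = 1.32.

alloy steel, n = 1.32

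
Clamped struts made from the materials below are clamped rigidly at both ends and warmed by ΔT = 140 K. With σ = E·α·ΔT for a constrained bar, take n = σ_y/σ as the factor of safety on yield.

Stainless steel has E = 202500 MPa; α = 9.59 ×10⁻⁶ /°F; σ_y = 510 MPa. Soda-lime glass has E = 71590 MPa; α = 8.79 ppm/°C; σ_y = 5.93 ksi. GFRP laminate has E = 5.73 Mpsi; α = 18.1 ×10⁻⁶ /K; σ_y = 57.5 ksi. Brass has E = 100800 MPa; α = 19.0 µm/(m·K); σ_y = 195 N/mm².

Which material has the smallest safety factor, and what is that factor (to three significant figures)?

Per material, after unit conversion:
  stainless steel: E = 202.5, α = 17.3, σ_y = 510.0 → σ = 489 MPa, n = 1.04
  soda-lime glass: E = 71.59, α = 8.79, σ_y = 40.89 → σ = 88.1 MPa, n = 0.464
  GFRP laminate: E = 39.51, α = 18.1, σ_y = 396.4 → σ = 100 MPa, n = 3.96
  brass: E = 100.8, α = 19.0, σ_y = 195.0 → σ = 268 MPa, n = 0.727
Smallest n: soda-lime glass with n = 0.464.

soda-lime glass, n = 0.464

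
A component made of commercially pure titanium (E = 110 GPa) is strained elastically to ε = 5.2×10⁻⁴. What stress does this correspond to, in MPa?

σ = E·ε = 110000 MPa × 5.2×10⁻⁴ = 57.2 MPa.

57.2 MPa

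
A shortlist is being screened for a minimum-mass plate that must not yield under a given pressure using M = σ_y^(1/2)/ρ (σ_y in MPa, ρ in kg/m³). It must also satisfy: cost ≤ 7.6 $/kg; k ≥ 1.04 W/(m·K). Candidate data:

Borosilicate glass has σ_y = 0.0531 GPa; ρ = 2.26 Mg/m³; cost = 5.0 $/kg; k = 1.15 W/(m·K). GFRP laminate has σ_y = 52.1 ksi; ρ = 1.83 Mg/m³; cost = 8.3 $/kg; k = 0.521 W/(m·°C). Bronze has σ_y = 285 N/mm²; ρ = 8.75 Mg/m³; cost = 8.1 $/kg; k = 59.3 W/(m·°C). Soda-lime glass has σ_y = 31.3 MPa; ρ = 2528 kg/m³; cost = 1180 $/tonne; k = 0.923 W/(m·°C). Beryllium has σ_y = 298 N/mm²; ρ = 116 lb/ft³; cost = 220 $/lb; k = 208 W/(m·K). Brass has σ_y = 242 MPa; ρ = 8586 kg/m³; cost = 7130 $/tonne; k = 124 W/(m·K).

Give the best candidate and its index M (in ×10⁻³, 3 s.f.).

Screen on constraints: cost ≤ 7.6 $/kg; k ≥ 1.04 W/(m·K). Survivors: borosilicate glass, brass.
In SI units:
  borosilicate glass: σ_y = 53.10 MPa, ρ = 2260 kg/m³
  brass: σ_y = 242.0 MPa, ρ = 8586 kg/m³
  borosilicate glass: M = 3.22×10⁻³
  brass: M = 1.81×10⁻³
Borosilicate glass has the largest M.

borosilicate glass, M = 3.22×10⁻³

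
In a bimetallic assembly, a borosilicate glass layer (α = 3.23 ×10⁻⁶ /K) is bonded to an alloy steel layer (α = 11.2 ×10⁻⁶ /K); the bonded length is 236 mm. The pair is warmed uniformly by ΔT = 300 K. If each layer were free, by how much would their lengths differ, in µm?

564 µm

Δα = |3.23 − 11.2|×10⁻⁶/K = 7.97×10⁻⁶/K.
ΔL_mismatch = Δα·L·ΔT = 7.97×10⁻⁶ × 236.0 mm × 300.0 K = 564 µm.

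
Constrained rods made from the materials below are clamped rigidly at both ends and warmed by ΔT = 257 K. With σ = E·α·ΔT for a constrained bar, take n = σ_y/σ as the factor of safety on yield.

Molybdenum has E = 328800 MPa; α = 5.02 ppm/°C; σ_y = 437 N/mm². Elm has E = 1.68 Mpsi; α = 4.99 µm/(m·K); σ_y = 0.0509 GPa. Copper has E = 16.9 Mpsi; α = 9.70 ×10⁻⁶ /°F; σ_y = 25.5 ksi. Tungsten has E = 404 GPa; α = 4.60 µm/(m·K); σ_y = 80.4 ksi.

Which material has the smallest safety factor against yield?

copper

Per material, after unit conversion:
  molybdenum: E = 328.8, α = 5.02, σ_y = 437.0 → σ = 424 MPa, n = 1.03
  elm: E = 11.58, α = 4.99, σ_y = 50.90 → σ = 14.9 MPa, n = 3.43
  copper: E = 116.5, α = 17.5, σ_y = 175.8 → σ = 523 MPa, n = 0.336
  tungsten: E = 404.0, α = 4.60, σ_y = 554.3 → σ = 478 MPa, n = 1.16
Copper has the lowest safety factor, n = 0.336.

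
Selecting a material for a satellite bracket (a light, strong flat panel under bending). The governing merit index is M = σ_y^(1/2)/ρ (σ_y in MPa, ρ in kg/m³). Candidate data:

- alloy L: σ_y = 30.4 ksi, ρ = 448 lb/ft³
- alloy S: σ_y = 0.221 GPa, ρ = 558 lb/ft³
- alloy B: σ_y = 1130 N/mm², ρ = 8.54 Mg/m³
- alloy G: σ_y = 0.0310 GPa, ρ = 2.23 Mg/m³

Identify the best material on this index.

Normalizing units and computing the index:
  alloy L: σ_y = 209.6 MPa, ρ = 7176 kg/m³
  alloy S: σ_y = 221.0 MPa, ρ = 8938 kg/m³
  alloy B: σ_y = 1130 MPa, ρ = 8540 kg/m³
  alloy G: σ_y = 31.00 MPa, ρ = 2230 kg/m³
  alloy B: M = 3.94×10⁻³
  alloy G: M = 2.50×10⁻³
  alloy L: M = 2.02×10⁻³
  alloy S: M = 1.66×10⁻³
Highest index: alloy B.

alloy B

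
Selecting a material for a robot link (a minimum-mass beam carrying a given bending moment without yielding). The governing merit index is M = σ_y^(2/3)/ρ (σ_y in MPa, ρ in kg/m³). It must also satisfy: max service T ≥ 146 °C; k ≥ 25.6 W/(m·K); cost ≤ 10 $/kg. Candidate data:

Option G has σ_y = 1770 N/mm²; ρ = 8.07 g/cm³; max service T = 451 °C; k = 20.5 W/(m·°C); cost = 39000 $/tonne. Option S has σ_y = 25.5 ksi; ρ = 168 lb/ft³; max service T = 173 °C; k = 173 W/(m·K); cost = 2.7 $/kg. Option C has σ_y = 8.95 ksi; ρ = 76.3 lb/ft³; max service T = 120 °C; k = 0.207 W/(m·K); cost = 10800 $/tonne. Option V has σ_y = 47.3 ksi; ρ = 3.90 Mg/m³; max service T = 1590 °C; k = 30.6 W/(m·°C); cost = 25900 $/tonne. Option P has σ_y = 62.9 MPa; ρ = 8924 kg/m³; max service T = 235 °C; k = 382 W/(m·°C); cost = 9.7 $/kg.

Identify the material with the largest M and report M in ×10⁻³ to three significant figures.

Screen on constraints: max service T ≥ 146 °C; k ≥ 25.6 W/(m·K); cost ≤ 10 $/kg. Survivors: option S, option P.
Putting every candidate on a common basis:
  option S: σ_y = 175.8 MPa, ρ = 2691 kg/m³
  option P: σ_y = 62.90 MPa, ρ = 8924 kg/m³
  option S: M = 11.7×10⁻³
  option P: M = 1.77×10⁻³
Option S has the largest M.

option S, M = 11.7×10⁻³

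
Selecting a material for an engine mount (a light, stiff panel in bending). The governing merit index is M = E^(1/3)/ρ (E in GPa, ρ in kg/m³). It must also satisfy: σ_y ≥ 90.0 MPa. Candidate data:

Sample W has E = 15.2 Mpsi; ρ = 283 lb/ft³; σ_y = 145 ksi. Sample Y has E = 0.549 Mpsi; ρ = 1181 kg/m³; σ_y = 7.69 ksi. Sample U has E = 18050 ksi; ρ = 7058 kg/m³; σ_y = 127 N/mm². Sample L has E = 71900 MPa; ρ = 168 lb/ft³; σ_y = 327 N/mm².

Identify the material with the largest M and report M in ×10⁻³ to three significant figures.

sample L, M = 1.55×10⁻³

Screen on constraints: σ_y ≥ 90.0 MPa. Survivors: sample W, sample U, sample L.
In SI units:
  sample W: E = 104.8 GPa, ρ = 4533 kg/m³
  sample U: E = 124.5 GPa, ρ = 7058 kg/m³
  sample L: E = 71.90 GPa, ρ = 2691 kg/m³
  sample L: M = 1.55×10⁻³
  sample W: M = 1.04×10⁻³
  sample U: M = 0.707×10⁻³
The maximum is for sample L.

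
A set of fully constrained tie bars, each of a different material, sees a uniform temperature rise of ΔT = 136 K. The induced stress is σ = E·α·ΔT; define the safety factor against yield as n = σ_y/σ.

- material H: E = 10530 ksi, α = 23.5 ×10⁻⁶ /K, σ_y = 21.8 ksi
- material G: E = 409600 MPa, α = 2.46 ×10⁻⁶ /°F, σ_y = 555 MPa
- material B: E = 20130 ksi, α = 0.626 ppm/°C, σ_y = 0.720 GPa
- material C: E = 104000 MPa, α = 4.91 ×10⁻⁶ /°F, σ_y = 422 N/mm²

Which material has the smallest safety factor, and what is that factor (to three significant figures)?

material H, n = 0.648

In consistent units (E in GPa, α in ×10⁻⁶/K, σ_y in MPa):
  material H: E = 72.60, α = 23.5, σ_y = 150.3 → σ = 232 MPa, n = 0.648
  material G: E = 409.6, α = 4.43, σ_y = 555.0 → σ = 247 MPa, n = 2.25
  material B: E = 138.8, α = 0.626, σ_y = 720.0 → σ = 11.8 MPa, n = 60.9
  material C: E = 104.0, α = 8.84, σ_y = 422.0 → σ = 125 MPa, n = 3.38
Material H has the lowest safety factor, n = 0.648.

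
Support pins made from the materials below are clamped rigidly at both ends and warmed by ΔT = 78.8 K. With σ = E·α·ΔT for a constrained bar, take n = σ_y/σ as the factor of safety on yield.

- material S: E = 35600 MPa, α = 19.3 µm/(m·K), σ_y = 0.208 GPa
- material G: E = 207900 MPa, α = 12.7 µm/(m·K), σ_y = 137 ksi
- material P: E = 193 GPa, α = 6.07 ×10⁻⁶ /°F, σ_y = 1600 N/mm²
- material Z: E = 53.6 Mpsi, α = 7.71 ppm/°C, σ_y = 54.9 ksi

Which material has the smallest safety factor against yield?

material Z

In consistent units (E in GPa, α in ×10⁻⁶/K, σ_y in MPa):
  material S: E = 35.60, α = 19.3, σ_y = 208.0 → σ = 54.1 MPa, n = 3.84
  material G: E = 207.9, α = 12.7, σ_y = 944.6 → σ = 208 MPa, n = 4.54
  material P: E = 193.0, α = 10.9, σ_y = 1600 → σ = 166 MPa, n = 9.63
  material Z: E = 369.6, α = 7.71, σ_y = 378.5 → σ = 225 MPa, n = 1.69
The minimum is material Z at n = 1.69.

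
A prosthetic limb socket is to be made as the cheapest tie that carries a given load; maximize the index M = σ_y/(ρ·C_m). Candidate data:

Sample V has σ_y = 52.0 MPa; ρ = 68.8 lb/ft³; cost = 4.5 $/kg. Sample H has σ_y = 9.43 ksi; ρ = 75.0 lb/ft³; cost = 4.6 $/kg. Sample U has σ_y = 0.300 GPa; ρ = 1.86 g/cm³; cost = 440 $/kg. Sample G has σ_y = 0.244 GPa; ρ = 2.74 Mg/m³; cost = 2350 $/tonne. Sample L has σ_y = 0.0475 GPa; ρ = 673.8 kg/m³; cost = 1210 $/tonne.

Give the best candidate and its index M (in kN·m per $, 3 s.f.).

sample L, M = 58.3 kN·m per $

After converting to SI:
  sample V: σ_y = 52.00 MPa, ρ = 1102 kg/m³, cost = 4.500 $/kg
  sample H: σ_y = 65.02 MPa, ρ = 1201 kg/m³, cost = 4.600 $/kg
  sample U: σ_y = 300.0 MPa, ρ = 1860 kg/m³, cost = 440.0 $/kg
  sample G: σ_y = 244.0 MPa, ρ = 2740 kg/m³, cost = 2.350 $/kg
  sample L: σ_y = 47.50 MPa, ρ = 673.8 kg/m³, cost = 1.210 $/kg
  sample L: M = 58.3 kN·m per $
  sample G: M = 37.9 kN·m per $
  sample H: M = 11.8 kN·m per $
  sample V: M = 10.5 kN·m per $
  sample U: M = 0.367 kN·m per $
Sample L ranks first.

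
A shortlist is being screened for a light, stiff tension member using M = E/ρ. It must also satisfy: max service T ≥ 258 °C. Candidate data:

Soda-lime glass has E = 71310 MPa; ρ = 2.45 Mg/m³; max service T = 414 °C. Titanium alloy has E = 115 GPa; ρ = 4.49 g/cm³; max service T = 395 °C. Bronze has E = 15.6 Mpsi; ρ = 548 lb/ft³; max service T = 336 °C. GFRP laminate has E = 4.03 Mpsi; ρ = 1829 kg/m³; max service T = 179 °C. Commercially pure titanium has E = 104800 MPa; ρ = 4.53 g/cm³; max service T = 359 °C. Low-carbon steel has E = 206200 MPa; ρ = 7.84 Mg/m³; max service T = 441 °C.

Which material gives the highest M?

soda-lime glass

Screen on constraints: max service T ≥ 258 °C. Survivors: soda-lime glass, titanium alloy, bronze, commercially pure titanium, low-carbon steel.
In SI units:
  soda-lime glass: E = 71.31 GPa, ρ = 2450 kg/m³
  titanium alloy: E = 115.0 GPa, ρ = 4490 kg/m³
  bronze: E = 107.6 GPa, ρ = 8778 kg/m³
  commercially pure titanium: E = 104.8 GPa, ρ = 4530 kg/m³
  low-carbon steel: E = 206.2 GPa, ρ = 7840 kg/m³
  soda-lime glass: M = 29.1 MN·m/kg
  low-carbon steel: M = 26.3 MN·m/kg
  titanium alloy: M = 25.6 MN·m/kg
  commercially pure titanium: M = 23.1 MN·m/kg
  bronze: M = 12.3 MN·m/kg
The maximum is for soda-lime glass.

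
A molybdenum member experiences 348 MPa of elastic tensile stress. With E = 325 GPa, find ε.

ε = σ/E = 348 / 325000 = 1.07×10⁻³.

1.07×10⁻³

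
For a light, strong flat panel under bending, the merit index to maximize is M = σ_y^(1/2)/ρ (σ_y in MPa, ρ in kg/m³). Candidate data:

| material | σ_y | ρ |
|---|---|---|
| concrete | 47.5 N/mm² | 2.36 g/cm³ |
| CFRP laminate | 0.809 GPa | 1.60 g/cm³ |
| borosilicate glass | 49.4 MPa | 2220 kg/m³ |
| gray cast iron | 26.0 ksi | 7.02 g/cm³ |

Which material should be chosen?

Putting every candidate on a common basis:
  concrete: σ_y = 47.50 MPa, ρ = 2360 kg/m³
  CFRP laminate: σ_y = 809.0 MPa, ρ = 1600 kg/m³
  borosilicate glass: σ_y = 49.40 MPa, ρ = 2220 kg/m³
  gray cast iron: σ_y = 179.3 MPa, ρ = 7020 kg/m³
  CFRP laminate: M = 17.8×10⁻³
  borosilicate glass: M = 3.17×10⁻³
  concrete: M = 2.92×10⁻³
  gray cast iron: M = 1.91×10⁻³
The maximum is for CFRP laminate.

CFRP laminate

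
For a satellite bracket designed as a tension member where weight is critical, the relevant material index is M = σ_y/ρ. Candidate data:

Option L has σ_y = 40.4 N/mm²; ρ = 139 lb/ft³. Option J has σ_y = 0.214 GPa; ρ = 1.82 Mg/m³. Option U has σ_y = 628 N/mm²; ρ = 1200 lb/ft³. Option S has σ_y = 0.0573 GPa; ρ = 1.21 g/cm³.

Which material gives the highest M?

option J

Putting every candidate on a common basis:
  option L: σ_y = 40.40 MPa, ρ = 2227 kg/m³
  option J: σ_y = 214.0 MPa, ρ = 1820 kg/m³
  option U: σ_y = 628.0 MPa, ρ = 19220 kg/m³
  option S: σ_y = 57.30 MPa, ρ = 1210 kg/m³
  option J: M = 118 kN·m/kg
  option S: M = 47.4 kN·m/kg
  option U: M = 32.7 kN·m/kg
  option L: M = 18.1 kN·m/kg
Highest index: option J.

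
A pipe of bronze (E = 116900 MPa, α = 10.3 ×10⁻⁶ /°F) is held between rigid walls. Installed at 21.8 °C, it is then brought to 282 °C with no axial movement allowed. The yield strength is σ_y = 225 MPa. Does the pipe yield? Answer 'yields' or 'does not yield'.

E = 116900 MPa = 116.9 GPa.
α = 10.3×10⁻⁶/°F × 9/5 = 18.5×10⁻⁶/K.
ΔT = 260.2 K. Constrained thermal stress σ = E·α·ΔT = 116.9×10³ MPa × 18.5×10⁻⁶ × 260.2 = 564 MPa (compressive).
Compare to σ_y = 225 MPa: σ ≥ σ_y, so it yields.

yields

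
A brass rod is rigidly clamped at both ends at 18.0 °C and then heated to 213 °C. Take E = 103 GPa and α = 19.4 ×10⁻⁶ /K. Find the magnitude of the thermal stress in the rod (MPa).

ΔT = 195.0 K. Constrained thermal stress σ = E·α·ΔT = 103.0×10³ MPa × 19.4×10⁻⁶ × 195.0 = 390 MPa (compressive).

390 MPa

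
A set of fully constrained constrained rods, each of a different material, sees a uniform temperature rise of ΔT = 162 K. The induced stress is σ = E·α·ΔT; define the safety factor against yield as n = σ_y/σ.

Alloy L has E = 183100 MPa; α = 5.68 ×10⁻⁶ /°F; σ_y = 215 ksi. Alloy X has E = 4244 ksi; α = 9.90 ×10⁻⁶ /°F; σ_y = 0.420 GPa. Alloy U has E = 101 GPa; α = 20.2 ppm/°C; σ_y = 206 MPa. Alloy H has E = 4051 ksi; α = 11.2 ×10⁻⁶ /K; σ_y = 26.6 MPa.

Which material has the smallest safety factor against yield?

With everything in SI (GPa, ×10⁻⁶/K, MPa):
  alloy L: E = 183.1, α = 10.2, σ_y = 1482 → σ = 303 MPa, n = 4.89
  alloy X: E = 29.26, α = 17.8, σ_y = 420.0 → σ = 84.5 MPa, n = 4.97
  alloy U: E = 101.0, α = 20.2, σ_y = 206.0 → σ = 331 MPa, n = 0.623
  alloy H: E = 27.93, α = 11.2, σ_y = 26.60 → σ = 50.7 MPa, n = 0.525
Smallest n: alloy H with n = 0.525.

alloy H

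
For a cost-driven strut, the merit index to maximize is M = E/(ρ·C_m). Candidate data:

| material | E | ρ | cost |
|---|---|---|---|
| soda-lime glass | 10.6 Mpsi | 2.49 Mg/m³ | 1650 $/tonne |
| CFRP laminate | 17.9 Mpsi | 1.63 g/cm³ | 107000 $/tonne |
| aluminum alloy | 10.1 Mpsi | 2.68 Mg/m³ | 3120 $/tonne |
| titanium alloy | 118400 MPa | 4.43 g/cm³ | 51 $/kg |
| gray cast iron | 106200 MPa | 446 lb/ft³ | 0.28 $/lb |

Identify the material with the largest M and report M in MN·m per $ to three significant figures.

gray cast iron, M = 24.1 MN·m per $

Normalizing units and computing the index:
  soda-lime glass: E = 73.08 GPa, ρ = 2490 kg/m³, cost = 1.650 $/kg
  CFRP laminate: E = 123.4 GPa, ρ = 1630 kg/m³, cost = 107.0 $/kg
  aluminum alloy: E = 69.64 GPa, ρ = 2680 kg/m³, cost = 3.120 $/kg
  titanium alloy: E = 118.4 GPa, ρ = 4430 kg/m³, cost = 51.00 $/kg
  gray cast iron: E = 106.2 GPa, ρ = 7144 kg/m³, cost = 0.6173 $/kg
  gray cast iron: M = 24.1 MN·m per $
  soda-lime glass: M = 17.8 MN·m per $
  aluminum alloy: M = 8.33 MN·m per $
  CFRP laminate: M = 0.708 MN·m per $
  titanium alloy: M = 0.524 MN·m per $
The maximum is for gray cast iron.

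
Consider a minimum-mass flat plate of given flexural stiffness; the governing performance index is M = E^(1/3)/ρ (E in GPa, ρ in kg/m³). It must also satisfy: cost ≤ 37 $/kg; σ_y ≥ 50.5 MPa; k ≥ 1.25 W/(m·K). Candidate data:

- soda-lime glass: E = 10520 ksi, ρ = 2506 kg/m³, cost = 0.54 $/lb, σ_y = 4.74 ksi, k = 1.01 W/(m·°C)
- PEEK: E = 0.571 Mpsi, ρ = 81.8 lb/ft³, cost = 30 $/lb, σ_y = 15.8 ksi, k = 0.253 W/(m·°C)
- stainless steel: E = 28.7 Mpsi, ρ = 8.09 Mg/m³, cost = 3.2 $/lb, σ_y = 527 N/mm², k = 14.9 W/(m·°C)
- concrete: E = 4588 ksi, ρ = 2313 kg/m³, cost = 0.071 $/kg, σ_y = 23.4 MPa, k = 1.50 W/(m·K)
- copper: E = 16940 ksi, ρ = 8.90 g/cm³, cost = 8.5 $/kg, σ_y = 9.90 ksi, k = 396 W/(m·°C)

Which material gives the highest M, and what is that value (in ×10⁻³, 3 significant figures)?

stainless steel, M = 0.720×10⁻³

Screen on constraints: cost ≤ 37 $/kg; σ_y ≥ 50.5 MPa; k ≥ 1.25 W/(m·K). Survivors: stainless steel, copper.
Putting every candidate on a common basis:
  stainless steel: E = 197.9 GPa, ρ = 8090 kg/m³
  copper: E = 116.8 GPa, ρ = 8900 kg/m³
  stainless steel: M = 0.720×10⁻³
  copper: M = 0.549×10⁻³
Stainless steel ranks first.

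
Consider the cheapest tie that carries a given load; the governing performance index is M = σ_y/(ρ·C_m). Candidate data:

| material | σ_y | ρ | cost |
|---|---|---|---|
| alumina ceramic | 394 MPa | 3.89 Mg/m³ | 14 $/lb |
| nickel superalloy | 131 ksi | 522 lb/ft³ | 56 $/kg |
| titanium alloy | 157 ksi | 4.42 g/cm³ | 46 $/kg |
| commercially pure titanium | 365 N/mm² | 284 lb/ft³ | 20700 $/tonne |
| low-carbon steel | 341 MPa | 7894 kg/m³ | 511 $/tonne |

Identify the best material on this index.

low-carbon steel

Putting every candidate on a common basis:
  alumina ceramic: σ_y = 394.0 MPa, ρ = 3890 kg/m³, cost = 30.86 $/kg
  nickel superalloy: σ_y = 903.2 MPa, ρ = 8362 kg/m³, cost = 56.00 $/kg
  titanium alloy: σ_y = 1082 MPa, ρ = 4420 kg/m³, cost = 46.00 $/kg
  commercially pure titanium: σ_y = 365.0 MPa, ρ = 4549 kg/m³, cost = 20.70 $/kg
  low-carbon steel: σ_y = 341.0 MPa, ρ = 7894 kg/m³, cost = 0.5110 $/kg
  low-carbon steel: M = 84.5 kN·m per $
  titanium alloy: M = 5.32 kN·m per $
  commercially pure titanium: M = 3.88 kN·m per $
  alumina ceramic: M = 3.28 kN·m per $
  nickel superalloy: M = 1.93 kN·m per $
Low-carbon steel ranks first.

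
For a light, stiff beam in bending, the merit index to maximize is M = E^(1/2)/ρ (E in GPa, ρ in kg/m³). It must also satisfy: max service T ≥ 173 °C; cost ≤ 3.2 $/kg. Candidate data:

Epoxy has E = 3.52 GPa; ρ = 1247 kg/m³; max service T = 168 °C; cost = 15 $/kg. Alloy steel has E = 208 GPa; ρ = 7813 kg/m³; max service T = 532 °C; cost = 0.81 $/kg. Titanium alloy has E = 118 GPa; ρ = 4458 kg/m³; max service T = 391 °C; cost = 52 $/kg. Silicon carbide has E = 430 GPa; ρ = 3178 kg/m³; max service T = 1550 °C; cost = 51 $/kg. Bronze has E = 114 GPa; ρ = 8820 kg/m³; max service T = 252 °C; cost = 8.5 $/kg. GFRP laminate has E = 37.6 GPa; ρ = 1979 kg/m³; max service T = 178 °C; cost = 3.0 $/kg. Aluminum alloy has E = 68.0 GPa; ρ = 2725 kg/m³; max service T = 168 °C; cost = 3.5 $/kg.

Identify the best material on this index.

GFRP laminate

Screen on constraints: max service T ≥ 173 °C; cost ≤ 3.2 $/kg. Survivors: alloy steel, GFRP laminate.
Evaluate M for each candidate:
  GFRP laminate: M = 3.10×10⁻³
  alloy steel: M = 1.85×10⁻³
GFRP laminate has the largest M.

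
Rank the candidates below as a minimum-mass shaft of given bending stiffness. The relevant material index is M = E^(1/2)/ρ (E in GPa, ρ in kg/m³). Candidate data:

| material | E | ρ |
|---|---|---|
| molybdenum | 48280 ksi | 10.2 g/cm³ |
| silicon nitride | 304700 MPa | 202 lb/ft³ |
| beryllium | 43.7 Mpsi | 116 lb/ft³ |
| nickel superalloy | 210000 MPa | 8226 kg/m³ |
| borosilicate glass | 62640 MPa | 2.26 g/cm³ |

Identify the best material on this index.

beryllium

In SI units:
  molybdenum: E = 332.9 GPa, ρ = 10200 kg/m³
  silicon nitride: E = 304.7 GPa, ρ = 3236 kg/m³
  beryllium: E = 301.3 GPa, ρ = 1858 kg/m³
  nickel superalloy: E = 210.0 GPa, ρ = 8226 kg/m³
  borosilicate glass: E = 62.64 GPa, ρ = 2260 kg/m³
  beryllium: M = 9.34×10⁻³
  silicon nitride: M = 5.39×10⁻³
  borosilicate glass: M = 3.50×10⁻³
  molybdenum: M = 1.79×10⁻³
  nickel superalloy: M = 1.76×10⁻³
Highest index: beryllium.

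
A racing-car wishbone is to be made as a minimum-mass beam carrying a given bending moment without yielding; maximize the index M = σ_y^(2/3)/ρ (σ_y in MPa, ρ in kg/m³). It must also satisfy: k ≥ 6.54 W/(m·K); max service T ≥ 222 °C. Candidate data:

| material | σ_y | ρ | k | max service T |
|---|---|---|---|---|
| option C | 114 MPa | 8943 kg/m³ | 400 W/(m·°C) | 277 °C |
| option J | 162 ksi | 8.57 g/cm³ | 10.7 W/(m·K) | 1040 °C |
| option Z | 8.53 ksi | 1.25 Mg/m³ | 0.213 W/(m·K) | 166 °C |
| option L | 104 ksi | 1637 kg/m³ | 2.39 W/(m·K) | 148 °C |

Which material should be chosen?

Screen on constraints: k ≥ 6.54 W/(m·K); max service T ≥ 222 °C. Survivors: option C, option J.
After converting to SI:
  option C: σ_y = 114.0 MPa, ρ = 8943 kg/m³
  option J: σ_y = 1117 MPa, ρ = 8570 kg/m³
  option J: M = 12.6×10⁻³
  option C: M = 2.63×10⁻³
Option J has the largest M.

option J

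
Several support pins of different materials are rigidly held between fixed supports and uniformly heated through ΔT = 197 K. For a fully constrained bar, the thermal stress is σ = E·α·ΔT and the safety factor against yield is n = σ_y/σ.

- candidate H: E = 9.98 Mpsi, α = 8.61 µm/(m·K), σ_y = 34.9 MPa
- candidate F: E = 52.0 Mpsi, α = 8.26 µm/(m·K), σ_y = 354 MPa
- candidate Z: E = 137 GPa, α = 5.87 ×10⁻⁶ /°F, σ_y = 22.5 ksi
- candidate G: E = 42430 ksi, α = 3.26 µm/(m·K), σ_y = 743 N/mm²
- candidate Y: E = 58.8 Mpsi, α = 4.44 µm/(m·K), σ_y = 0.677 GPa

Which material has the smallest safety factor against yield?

Per material, after unit conversion:
  candidate H: E = 68.81, α = 8.61, σ_y = 34.90 → σ = 117 MPa, n = 0.299
  candidate F: E = 358.5, α = 8.26, σ_y = 354.0 → σ = 583 MPa, n = 0.607
  candidate Z: E = 137.0, α = 10.6, σ_y = 155.1 → σ = 285 MPa, n = 0.544
  candidate G: E = 292.5, α = 3.26, σ_y = 743.0 → σ = 188 MPa, n = 3.95
  candidate Y: E = 405.4, α = 4.44, σ_y = 677.0 → σ = 355 MPa, n = 1.91
Candidate H has the lowest safety factor, n = 0.299.

candidate H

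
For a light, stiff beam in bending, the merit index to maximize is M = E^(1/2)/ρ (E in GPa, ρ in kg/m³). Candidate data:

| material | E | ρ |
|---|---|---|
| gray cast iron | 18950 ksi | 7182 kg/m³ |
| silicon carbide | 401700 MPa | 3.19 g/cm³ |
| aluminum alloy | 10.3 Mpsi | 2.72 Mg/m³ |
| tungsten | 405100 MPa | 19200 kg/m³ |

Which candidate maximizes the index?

silicon carbide

In SI units:
  gray cast iron: E = 130.7 GPa, ρ = 7182 kg/m³
  silicon carbide: E = 401.7 GPa, ρ = 3190 kg/m³
  aluminum alloy: E = 71.02 GPa, ρ = 2720 kg/m³
  tungsten: E = 405.1 GPa, ρ = 19200 kg/m³
  silicon carbide: M = 6.28×10⁻³
  aluminum alloy: M = 3.10×10⁻³
  gray cast iron: M = 1.59×10⁻³
  tungsten: M = 1.05×10⁻³
The maximum is for silicon carbide.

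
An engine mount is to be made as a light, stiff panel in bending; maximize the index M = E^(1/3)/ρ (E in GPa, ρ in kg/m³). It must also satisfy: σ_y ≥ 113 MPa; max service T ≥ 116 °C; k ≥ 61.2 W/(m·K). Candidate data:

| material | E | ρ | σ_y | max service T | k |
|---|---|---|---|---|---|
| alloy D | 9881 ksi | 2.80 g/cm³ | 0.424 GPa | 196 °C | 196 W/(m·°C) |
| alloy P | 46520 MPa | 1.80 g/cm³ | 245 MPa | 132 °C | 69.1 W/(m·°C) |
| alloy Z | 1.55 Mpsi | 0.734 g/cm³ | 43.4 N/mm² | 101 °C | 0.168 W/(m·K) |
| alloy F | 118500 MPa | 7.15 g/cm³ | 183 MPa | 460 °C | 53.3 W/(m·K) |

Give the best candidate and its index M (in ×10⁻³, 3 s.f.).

alloy P, M = 2.00×10⁻³

Screen on constraints: σ_y ≥ 113 MPa; max service T ≥ 116 °C; k ≥ 61.2 W/(m·K). Survivors: alloy D, alloy P.
Normalizing units and computing the index:
  alloy D: E = 68.13 GPa, ρ = 2800 kg/m³
  alloy P: E = 46.52 GPa, ρ = 1800 kg/m³
  alloy P: M = 2.00×10⁻³
  alloy D: M = 1.46×10⁻³
Alloy P has the largest M.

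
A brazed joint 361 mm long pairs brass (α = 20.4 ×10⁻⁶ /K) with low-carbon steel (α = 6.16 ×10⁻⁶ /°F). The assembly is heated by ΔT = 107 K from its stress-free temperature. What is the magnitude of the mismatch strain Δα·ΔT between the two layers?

9.96×10⁻⁴

low-carbon steel: α = 6.16×10⁻⁶/°F × 9/5 = 11.1×10⁻⁶/K.
Δα = |20.4 − 11.1|×10⁻⁶/K = 9.31×10⁻⁶/K.
Mismatch strain = Δα·ΔT = 9.31×10⁻⁶ × 107.0 = 9.96×10⁻⁴.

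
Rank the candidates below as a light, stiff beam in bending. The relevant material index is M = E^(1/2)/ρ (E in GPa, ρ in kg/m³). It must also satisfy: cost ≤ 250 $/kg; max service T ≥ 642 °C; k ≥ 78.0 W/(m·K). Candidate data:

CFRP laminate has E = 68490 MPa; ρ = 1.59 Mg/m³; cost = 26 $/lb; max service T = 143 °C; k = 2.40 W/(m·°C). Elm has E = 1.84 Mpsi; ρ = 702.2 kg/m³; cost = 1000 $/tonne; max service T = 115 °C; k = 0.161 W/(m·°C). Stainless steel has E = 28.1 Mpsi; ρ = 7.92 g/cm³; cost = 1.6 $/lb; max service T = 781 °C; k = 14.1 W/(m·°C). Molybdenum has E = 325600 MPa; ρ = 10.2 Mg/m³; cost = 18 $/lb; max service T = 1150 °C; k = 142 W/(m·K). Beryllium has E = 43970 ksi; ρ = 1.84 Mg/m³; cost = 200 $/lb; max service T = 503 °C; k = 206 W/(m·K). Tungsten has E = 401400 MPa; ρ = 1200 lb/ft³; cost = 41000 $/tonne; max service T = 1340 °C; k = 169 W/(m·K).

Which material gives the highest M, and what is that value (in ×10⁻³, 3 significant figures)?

Screen on constraints: cost ≤ 250 $/kg; max service T ≥ 642 °C; k ≥ 78.0 W/(m·K). Survivors: molybdenum, tungsten.
In SI units:
  molybdenum: E = 325.6 GPa, ρ = 10200 kg/m³
  tungsten: E = 401.4 GPa, ρ = 19220 kg/m³
  molybdenum: M = 1.77×10⁻³
  tungsten: M = 1.04×10⁻³
The maximum is for molybdenum.

molybdenum, M = 1.77×10⁻³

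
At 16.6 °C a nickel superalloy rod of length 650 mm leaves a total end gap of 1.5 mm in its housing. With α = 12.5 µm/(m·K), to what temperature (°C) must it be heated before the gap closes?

201 °C

α·L₀·ΔT = 1.5 mm ⇒ ΔT = 1.5 / (12.5×10⁻⁶ × 650.0) = 184.6 K.
T = 16.6 + 184.6 = 201.2 °C.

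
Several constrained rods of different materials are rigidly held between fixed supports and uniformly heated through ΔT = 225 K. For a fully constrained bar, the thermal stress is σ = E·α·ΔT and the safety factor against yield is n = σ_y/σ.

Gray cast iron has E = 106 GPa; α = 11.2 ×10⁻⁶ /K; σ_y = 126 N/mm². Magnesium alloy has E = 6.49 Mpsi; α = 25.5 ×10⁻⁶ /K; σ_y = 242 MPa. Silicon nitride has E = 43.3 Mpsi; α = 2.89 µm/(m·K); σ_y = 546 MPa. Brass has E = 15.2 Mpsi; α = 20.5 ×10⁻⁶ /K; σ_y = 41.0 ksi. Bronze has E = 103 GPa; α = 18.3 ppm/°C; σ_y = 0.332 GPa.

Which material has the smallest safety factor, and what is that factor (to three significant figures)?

Converting E to GPa, α to ×10⁻⁶/K, σ_y to MPa, then σ and n for each:
  gray cast iron: E = 106.0, α = 11.2, σ_y = 126.0 → σ = 267 MPa, n = 0.472
  magnesium alloy: E = 44.75, α = 25.5, σ_y = 242.0 → σ = 257 MPa, n = 0.943
  silicon nitride: E = 298.5, α = 2.89, σ_y = 546.0 → σ = 194 MPa, n = 2.81
  brass: E = 104.8, α = 20.5, σ_y = 282.7 → σ = 483 MPa, n = 0.585
  bronze: E = 103.0, α = 18.3, σ_y = 332.0 → σ = 424 MPa, n = 0.783
Smallest n: gray cast iron with n = 0.472.

gray cast iron, n = 0.472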